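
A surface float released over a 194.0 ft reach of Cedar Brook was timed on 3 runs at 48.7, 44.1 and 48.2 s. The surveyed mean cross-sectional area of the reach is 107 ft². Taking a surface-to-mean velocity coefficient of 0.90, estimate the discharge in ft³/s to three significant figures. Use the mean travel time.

t̄ = (48.7 + 44.1 + 48.2) / 3 = 47 s
v_surface = L / t̄ = 194.0 / 47 = 4.128 ft/s
v_mean = 0.90 × 4.128 = 3.715 ft/s
Q = A × v_mean = 107 × 3.715 = 397.5 ft³/s

397 ft³/s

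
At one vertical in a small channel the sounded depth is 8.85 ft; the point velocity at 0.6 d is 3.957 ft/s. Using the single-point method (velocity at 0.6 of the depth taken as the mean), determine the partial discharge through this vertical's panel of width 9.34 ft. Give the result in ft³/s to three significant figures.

v̄ = v₀.₆ = 3.957 ft/s
q = v̄ × d × w = 3.957 × 8.85 × 9.34 = 327.1 ft³/s

327 ft³/s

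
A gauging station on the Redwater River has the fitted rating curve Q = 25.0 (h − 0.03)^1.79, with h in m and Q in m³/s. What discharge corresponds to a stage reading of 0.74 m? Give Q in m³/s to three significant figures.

Q = 25.0 × (0.74 − 0.03)^1.79 = 25.0 × 0.71^1.79 = 13.54 m³/s

13.5 m³/s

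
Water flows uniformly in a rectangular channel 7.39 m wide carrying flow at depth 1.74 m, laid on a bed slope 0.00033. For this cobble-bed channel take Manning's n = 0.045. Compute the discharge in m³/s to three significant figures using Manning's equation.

5.81 m³/s

A = b·y = 7.39 × 1.74 = 12.86 m²
P = b + 2y = 7.39 + 2×1.74 = 10.87 m
R = A/P = 12.86/10.87 = 1.183 m
Q = (1/n)·A·R^(2/3)·S^(1/2) = (1/0.045) × 12.86 × 1.183^(2/3) × 0.00033^(1/2) = 5.806 m³/s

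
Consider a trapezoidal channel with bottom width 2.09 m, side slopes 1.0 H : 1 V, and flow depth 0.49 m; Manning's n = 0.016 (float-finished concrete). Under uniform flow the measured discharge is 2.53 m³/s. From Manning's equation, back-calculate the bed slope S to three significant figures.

0.00395

A = (b + z·y)·y = (2.09 + 1.0×0.49)×0.49 = 1.264 m²
P = b + 2y√(1+z²) = 2.09 + 2×0.49×√(1+1.0²) = 3.476 m
R = A/P = 1.264/3.476 = 0.3637 m
S = (Q·n / (1·A·R^(2/3)))² = (2.53×0.016 / (1×1.264×0.5095))² = 0.003949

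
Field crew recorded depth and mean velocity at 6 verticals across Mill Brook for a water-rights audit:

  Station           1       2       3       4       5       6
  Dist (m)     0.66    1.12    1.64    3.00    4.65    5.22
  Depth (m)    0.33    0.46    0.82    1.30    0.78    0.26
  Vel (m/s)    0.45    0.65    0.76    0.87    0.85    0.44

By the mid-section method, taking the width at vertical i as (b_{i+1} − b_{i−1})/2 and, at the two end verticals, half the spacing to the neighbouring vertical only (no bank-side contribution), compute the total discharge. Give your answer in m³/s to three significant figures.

w_1 = (1.12 − 0.66)/2 = 0.23 m; q_1 = 0.45 × 0.33 × 0.23 = 0.03416 m³/s
w_2 = (1.64 − 0.66)/2 = 0.49 m; q_2 = 0.65 × 0.46 × 0.49 = 0.1465 m³/s
w_3 = (3.00 − 1.12)/2 = 0.94 m; q_3 = 0.76 × 0.82 × 0.94 = 0.5858 m³/s
w_4 = (4.65 − 1.64)/2 = 1.505 m; q_4 = 0.87 × 1.30 × 1.505 = 1.702 m³/s
w_5 = (5.22 − 3.00)/2 = 1.11 m; q_5 = 0.85 × 0.78 × 1.11 = 0.7359 m³/s
w_6 = (5.22 − 4.65)/2 = 0.285 m; q_6 = 0.44 × 0.26 × 0.285 = 0.03260 m³/s
Q = Σ qᵢ = 3.237 m³/s

3.24 m³/s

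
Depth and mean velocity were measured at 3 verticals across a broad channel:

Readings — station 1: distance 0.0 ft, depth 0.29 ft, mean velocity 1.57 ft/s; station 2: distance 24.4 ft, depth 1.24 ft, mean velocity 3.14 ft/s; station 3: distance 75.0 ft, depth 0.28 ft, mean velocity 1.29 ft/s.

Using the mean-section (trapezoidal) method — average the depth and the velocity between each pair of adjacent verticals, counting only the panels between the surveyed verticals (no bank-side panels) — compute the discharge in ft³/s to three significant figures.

129 ft³/s

Panel 1-2: Δb = 24.4 ft, d̄ = (0.29+1.24)/2 = 0.765, v̄ = (1.57+3.14)/2 = 2.355 → q = 24.4×0.765×2.355 = 43.96 ft³/s
Panel 2-3: Δb = 50.6 ft, d̄ = (1.24+0.28)/2 = 0.76, v̄ = (3.14+1.29)/2 = 2.215 → q = 50.6×0.76×2.215 = 85.18 ft³/s
Q = Σ q = 129.1 ft³/s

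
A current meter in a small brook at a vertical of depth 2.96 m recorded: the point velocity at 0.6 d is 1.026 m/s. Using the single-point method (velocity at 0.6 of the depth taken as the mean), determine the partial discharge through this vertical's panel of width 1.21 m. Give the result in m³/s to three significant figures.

3.67 m³/s

v̄ = v₀.₆ = 1.026 m/s
q = v̄ × d × w = 1.026 × 2.96 × 1.21 = 3.675 m³/s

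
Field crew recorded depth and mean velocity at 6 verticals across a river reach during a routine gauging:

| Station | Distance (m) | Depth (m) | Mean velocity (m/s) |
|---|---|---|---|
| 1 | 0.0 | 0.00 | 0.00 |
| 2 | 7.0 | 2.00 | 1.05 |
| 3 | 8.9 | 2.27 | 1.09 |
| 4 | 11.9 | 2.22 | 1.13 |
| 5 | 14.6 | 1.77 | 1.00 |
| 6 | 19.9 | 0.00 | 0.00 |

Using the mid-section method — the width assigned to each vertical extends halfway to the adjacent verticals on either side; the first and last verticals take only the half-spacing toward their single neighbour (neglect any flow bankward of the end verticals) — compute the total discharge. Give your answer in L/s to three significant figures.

w_2 = (8.9 − 0.0)/2 = 4.45 m; q_2 = 1.05 × 2.00 × 4.45 = 9.345 m³/s
w_3 = (11.9 − 7.0)/2 = 2.45 m; q_3 = 1.09 × 2.27 × 2.45 = 6.062 m³/s
w_4 = (14.6 − 8.9)/2 = 2.85 m; q_4 = 1.13 × 2.22 × 2.85 = 7.150 m³/s
w_5 = (19.9 − 11.9)/2 = 4 m; q_5 = 1.00 × 1.77 × 4 = 7.080 m³/s
Stations 1, 6 contribute zero (depth or velocity is 0).
Q = Σ qᵢ = 29.64 m³/s
= 29.64 × 1000 = 29640 L/s

29600 L/s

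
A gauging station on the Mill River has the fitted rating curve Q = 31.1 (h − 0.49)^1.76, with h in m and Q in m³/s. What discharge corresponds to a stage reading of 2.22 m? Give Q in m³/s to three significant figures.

Q = 31.1 × (2.22 − 0.49)^1.76 = 31.1 × 1.73^1.76 = 81.61 m³/s

81.6 m³/s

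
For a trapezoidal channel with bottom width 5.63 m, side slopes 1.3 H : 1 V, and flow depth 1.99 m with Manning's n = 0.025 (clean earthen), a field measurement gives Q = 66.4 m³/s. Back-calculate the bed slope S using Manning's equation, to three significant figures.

A = (b + z·y)·y = (5.63 + 1.3×1.99)×1.99 = 16.35 m²
P = b + 2y√(1+z²) = 5.63 + 2×1.99×√(1+1.3²) = 12.16 m
R = A/P = 16.35/12.16 = 1.345 m
S = (Q·n / (1·A·R^(2/3)))² = (66.4×0.025 / (1×16.35×1.218))² = 0.006942

0.00694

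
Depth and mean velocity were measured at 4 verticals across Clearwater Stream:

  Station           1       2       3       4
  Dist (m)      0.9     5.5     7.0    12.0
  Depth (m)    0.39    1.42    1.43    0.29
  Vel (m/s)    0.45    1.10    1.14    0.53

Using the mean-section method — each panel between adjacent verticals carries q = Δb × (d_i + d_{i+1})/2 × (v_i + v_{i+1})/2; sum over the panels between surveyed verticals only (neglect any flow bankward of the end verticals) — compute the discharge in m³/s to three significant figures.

9.21 m³/s

Panel 1-2: Δb = 4.6 m, d̄ = (0.39+1.42)/2 = 0.905, v̄ = (0.45+1.10)/2 = 0.775 → q = 4.6×0.905×0.775 = 3.226 m³/s
Panel 2-3: Δb = 1.5 m, d̄ = (1.42+1.43)/2 = 1.425, v̄ = (1.10+1.14)/2 = 1.12 → q = 1.5×1.425×1.12 = 2.394 m³/s
Panel 3-4: Δb = 5 m, d̄ = (1.43+0.29)/2 = 0.86, v̄ = (1.14+0.53)/2 = 0.835 → q = 5×0.86×0.835 = 3.591 m³/s
Q = Σ q = 9.211 m³/s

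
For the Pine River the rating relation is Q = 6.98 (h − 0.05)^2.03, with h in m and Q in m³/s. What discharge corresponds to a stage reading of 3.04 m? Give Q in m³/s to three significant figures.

64.5 m³/s

Q = 6.98 × (3.04 − 0.05)^2.03 = 6.98 × 2.99^2.03 = 64.49 m³/s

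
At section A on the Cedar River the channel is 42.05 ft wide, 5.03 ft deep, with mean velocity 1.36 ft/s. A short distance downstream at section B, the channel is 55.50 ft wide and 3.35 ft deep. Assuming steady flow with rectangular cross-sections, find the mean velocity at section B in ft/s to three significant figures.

Q = A₁V₁ = (42.05×5.03) × 1.36 = 287.7 ft³/s
A₂ = 55.50 × 3.35 = 185.9 ft²
V₂ = Q/A₂ = 287.7/185.9 = 1.547 ft/s

1.55 ft/s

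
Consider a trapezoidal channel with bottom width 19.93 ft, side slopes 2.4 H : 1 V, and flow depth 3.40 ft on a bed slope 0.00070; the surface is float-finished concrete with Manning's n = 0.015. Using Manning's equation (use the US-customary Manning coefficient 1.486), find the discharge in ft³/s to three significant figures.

A = (b + z·y)·y = (19.93 + 2.4×3.40)×3.40 = 95.51 ft²
P = b + 2y√(1+z²) = 19.93 + 2×3.40×√(1+2.4²) = 37.61 ft
R = A/P = 95.51/37.61 = 2.539 ft
Q = (1.486/n)·A·R^(2/3)·S^(1/2) = (1.486/0.015) × 95.51 × 2.539^(2/3) × 0.00070^(1/2) = 465.9 ft³/s

466 ft³/s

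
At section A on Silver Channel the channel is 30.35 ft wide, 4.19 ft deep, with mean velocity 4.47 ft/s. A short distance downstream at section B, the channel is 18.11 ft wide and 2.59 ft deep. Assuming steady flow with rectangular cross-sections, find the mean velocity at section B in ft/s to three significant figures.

Q = A₁V₁ = (30.35×4.19) × 4.47 = 568.4 ft³/s
A₂ = 18.11 × 2.59 = 46.90 ft²
V₂ = Q/A₂ = 568.4/46.90 = 12.12 ft/s

12.1 ft/s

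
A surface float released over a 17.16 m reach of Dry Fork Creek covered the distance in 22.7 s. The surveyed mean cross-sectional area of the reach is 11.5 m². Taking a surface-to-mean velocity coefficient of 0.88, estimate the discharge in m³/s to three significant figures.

7.65 m³/s

v_surface = L / t̄ = 17.16 / 22.7 = 0.7559 m/s
v_mean = 0.88 × 0.7559 = 0.6652 m/s
Q = A × v_mean = 11.5 × 0.6652 = 7.650 m³/s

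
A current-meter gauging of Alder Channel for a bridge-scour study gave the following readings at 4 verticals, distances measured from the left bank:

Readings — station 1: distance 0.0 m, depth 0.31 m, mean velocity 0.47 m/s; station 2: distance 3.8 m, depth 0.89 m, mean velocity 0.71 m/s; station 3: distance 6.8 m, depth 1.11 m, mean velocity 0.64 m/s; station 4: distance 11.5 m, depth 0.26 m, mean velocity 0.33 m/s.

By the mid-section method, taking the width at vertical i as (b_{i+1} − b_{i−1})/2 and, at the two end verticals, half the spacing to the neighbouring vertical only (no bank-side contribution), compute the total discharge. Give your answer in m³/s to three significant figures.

w_1 = (3.8 − 0.0)/2 = 1.9 m; q_1 = 0.47 × 0.31 × 1.9 = 0.2768 m³/s
w_2 = (6.8 − 0.0)/2 = 3.4 m; q_2 = 0.71 × 0.89 × 3.4 = 2.148 m³/s
w_3 = (11.5 − 3.8)/2 = 3.85 m; q_3 = 0.64 × 1.11 × 3.85 = 2.735 m³/s
w_4 = (11.5 − 6.8)/2 = 2.35 m; q_4 = 0.33 × 0.26 × 2.35 = 0.2016 m³/s
Q = Σ qᵢ = 5.362 m³/s

5.36 m³/s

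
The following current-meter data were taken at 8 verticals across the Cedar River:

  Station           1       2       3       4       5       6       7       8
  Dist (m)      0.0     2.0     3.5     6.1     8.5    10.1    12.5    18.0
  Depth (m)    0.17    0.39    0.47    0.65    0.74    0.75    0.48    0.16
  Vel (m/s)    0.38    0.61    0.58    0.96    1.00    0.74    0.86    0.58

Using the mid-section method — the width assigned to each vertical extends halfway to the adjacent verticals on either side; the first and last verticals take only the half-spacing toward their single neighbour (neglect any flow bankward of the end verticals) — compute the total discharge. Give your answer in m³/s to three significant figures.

7.08 m³/s

w_1 = (2.0 − 0.0)/2 = 1 m; q_1 = 0.38 × 0.17 × 1 = 0.06460 m³/s
w_2 = (3.5 − 0.0)/2 = 1.75 m; q_2 = 0.61 × 0.39 × 1.75 = 0.4163 m³/s
w_3 = (6.1 − 2.0)/2 = 2.05 m; q_3 = 0.58 × 0.47 × 2.05 = 0.5588 m³/s
w_4 = (8.5 − 3.5)/2 = 2.5 m; q_4 = 0.96 × 0.65 × 2.5 = 1.560 m³/s
w_5 = (10.1 − 6.1)/2 = 2 m; q_5 = 1.00 × 0.74 × 2 = 1.480 m³/s
w_6 = (12.5 − 8.5)/2 = 2 m; q_6 = 0.74 × 0.75 × 2 = 1.110 m³/s
w_7 = (18.0 − 10.1)/2 = 3.95 m; q_7 = 0.86 × 0.48 × 3.95 = 1.631 m³/s
w_8 = (18.0 − 12.5)/2 = 2.75 m; q_8 = 0.58 × 0.16 × 2.75 = 0.2552 m³/s
Q = Σ qᵢ = 7.076 m³/s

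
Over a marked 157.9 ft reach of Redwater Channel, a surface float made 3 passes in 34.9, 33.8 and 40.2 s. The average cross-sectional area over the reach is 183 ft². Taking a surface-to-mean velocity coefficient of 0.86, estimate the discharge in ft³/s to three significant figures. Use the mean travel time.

t̄ = (34.9 + 33.8 + 40.2) / 3 = 36.3 s
v_surface = L / t̄ = 157.9 / 36.3 = 4.350 ft/s
v_mean = 0.86 × 4.350 = 3.741 ft/s
Q = A × v_mean = 183 × 3.741 = 684.6 ft³/s

685 ft³/s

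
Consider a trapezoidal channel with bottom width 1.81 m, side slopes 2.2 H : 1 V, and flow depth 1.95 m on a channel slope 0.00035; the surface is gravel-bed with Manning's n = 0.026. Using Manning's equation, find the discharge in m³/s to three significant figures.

8.89 m³/s

A = (b + z·y)·y = (1.81 + 2.2×1.95)×1.95 = 11.90 m²
P = b + 2y√(1+z²) = 1.81 + 2×1.95×√(1+2.2²) = 11.23 m
R = A/P = 11.90/11.23 = 1.059 m
Q = (1/n)·A·R^(2/3)·S^(1/2) = (1/0.026) × 11.90 × 1.059^(2/3) × 0.00035^(1/2) = 8.891 m³/s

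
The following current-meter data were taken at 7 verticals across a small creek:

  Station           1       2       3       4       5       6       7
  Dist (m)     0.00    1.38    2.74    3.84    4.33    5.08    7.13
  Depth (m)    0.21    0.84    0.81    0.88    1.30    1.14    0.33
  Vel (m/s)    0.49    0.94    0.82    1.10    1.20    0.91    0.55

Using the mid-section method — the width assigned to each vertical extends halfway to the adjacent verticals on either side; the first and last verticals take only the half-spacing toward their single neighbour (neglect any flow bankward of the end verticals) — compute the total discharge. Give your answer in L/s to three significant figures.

w_1 = (1.38 − 0.00)/2 = 0.69 m; q_1 = 0.49 × 0.21 × 0.69 = 0.07100 m³/s
w_2 = (2.74 − 0.00)/2 = 1.37 m; q_2 = 0.94 × 0.84 × 1.37 = 1.082 m³/s
w_3 = (3.84 − 1.38)/2 = 1.23 m; q_3 = 0.82 × 0.81 × 1.23 = 0.8170 m³/s
w_4 = (4.33 − 2.74)/2 = 0.795 m; q_4 = 1.10 × 0.88 × 0.795 = 0.7696 m³/s
w_5 = (5.08 − 3.84)/2 = 0.62 m; q_5 = 1.20 × 1.30 × 0.62 = 0.9672 m³/s
w_6 = (7.13 − 4.33)/2 = 1.4 m; q_6 = 0.91 × 1.14 × 1.4 = 1.452 m³/s
w_7 = (7.13 − 5.08)/2 = 1.025 m; q_7 = 0.55 × 0.33 × 1.025 = 0.1860 m³/s
Q = Σ qᵢ = 5.345 m³/s
= 5.345 × 1000 = 5345 L/s

5340 L/s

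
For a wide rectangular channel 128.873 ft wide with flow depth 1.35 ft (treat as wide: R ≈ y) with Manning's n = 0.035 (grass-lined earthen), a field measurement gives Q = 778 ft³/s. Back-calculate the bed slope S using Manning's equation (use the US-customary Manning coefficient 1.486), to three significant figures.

A = b·y = 128.873 × 1.35 = 174.0 ft²
Wide channel: R ≈ y = 1.35 ft
S = (Q·n / (1.486·A·R^(2/3)))² = (778×0.035 / (1.486×174.0×1.221))² = 0.007435

0.00744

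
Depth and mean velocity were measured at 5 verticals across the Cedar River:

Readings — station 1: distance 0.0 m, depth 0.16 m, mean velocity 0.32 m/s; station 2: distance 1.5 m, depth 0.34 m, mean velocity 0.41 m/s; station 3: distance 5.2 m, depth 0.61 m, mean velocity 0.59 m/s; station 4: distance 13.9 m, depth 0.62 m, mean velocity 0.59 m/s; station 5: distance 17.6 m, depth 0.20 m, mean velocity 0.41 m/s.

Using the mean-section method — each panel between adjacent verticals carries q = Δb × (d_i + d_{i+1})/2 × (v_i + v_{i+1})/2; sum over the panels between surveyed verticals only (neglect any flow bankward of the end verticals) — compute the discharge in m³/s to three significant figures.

4.93 m³/s

Panel 1-2: Δb = 1.5 m, d̄ = (0.16+0.34)/2 = 0.25, v̄ = (0.32+0.41)/2 = 0.365 → q = 1.5×0.25×0.365 = 0.1369 m³/s
Panel 2-3: Δb = 3.7 m, d̄ = (0.34+0.61)/2 = 0.475, v̄ = (0.41+0.59)/2 = 0.5 → q = 3.7×0.475×0.5 = 0.8788 m³/s
Panel 3-4: Δb = 8.7 m, d̄ = (0.61+0.62)/2 = 0.615, v̄ = (0.59+0.59)/2 = 0.59 → q = 8.7×0.615×0.59 = 3.157 m³/s
Panel 4-5: Δb = 3.7 m, d̄ = (0.62+0.20)/2 = 0.41, v̄ = (0.59+0.41)/2 = 0.5 → q = 3.7×0.41×0.5 = 0.7585 m³/s
Q = Σ q = 4.931 m³/s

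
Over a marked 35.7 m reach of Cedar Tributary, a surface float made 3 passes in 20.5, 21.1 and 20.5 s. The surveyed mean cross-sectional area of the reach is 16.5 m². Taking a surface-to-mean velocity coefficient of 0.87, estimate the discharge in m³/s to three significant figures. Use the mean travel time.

24.8 m³/s

t̄ = (20.5 + 21.1 + 20.5) / 3 = 20.7 s
v_surface = L / t̄ = 35.7 / 20.7 = 1.725 m/s
v_mean = 0.87 × 1.725 = 1.500 m/s
Q = A × v_mean = 16.5 × 1.500 = 24.76 m³/s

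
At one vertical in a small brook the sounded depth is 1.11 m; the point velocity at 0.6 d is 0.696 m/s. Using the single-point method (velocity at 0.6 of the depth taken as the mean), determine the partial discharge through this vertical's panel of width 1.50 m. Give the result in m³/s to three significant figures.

1.16 m³/s

v̄ = v₀.₆ = 0.696 m/s
q = v̄ × d × w = 0.6960 × 1.11 × 1.50 = 1.159 m³/s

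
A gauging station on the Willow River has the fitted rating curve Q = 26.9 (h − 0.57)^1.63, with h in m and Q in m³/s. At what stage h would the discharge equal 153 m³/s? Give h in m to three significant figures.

3.48 m

h − h₀ = (Q/C)^(1/b) = (153/26.9)^(1/1.63) = 2.905 m
h = 0.57 + 2.905 = 3.475 m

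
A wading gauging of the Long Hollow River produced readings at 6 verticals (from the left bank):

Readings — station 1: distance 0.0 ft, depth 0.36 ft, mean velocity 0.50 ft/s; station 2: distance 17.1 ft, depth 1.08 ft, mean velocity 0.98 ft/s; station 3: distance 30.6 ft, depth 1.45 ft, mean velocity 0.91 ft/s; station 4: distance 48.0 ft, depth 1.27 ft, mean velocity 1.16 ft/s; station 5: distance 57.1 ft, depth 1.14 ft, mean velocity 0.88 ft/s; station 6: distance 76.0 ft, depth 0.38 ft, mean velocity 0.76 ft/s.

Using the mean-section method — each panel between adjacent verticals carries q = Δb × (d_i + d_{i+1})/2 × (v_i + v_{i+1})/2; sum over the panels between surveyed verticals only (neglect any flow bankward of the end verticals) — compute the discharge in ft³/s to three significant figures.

Panel 1-2: Δb = 17.1 ft, d̄ = (0.36+1.08)/2 = 0.72, v̄ = (0.50+0.98)/2 = 0.74 → q = 17.1×0.72×0.74 = 9.111 ft³/s
Panel 2-3: Δb = 13.5 ft, d̄ = (1.08+1.45)/2 = 1.265, v̄ = (0.98+0.91)/2 = 0.945 → q = 13.5×1.265×0.945 = 16.14 ft³/s
Panel 3-4: Δb = 17.4 ft, d̄ = (1.45+1.27)/2 = 1.36, v̄ = (0.91+1.16)/2 = 1.035 → q = 17.4×1.36×1.035 = 24.49 ft³/s
Panel 4-5: Δb = 9.1 ft, d̄ = (1.27+1.14)/2 = 1.205, v̄ = (1.16+0.88)/2 = 1.02 → q = 9.1×1.205×1.02 = 11.18 ft³/s
Panel 5-6: Δb = 18.9 ft, d̄ = (1.14+0.38)/2 = 0.76, v̄ = (0.88+0.76)/2 = 0.82 → q = 18.9×0.76×0.82 = 11.78 ft³/s
Q = Σ q = 72.70 ft³/s

72.7 ft³/s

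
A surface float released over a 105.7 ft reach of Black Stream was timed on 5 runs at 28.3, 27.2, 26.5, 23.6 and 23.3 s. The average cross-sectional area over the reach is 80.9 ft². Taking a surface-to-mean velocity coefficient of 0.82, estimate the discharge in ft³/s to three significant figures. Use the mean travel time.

272 ft³/s

t̄ = (28.3 + 27.2 + 26.5 + 23.6 + 23.3) / 5 = 25.78 s
v_surface = L / t̄ = 105.7 / 25.78 = 4.100 ft/s
v_mean = 0.82 × 4.100 = 3.362 ft/s
Q = A × v_mean = 80.9 × 3.362 = 272.0 ft³/s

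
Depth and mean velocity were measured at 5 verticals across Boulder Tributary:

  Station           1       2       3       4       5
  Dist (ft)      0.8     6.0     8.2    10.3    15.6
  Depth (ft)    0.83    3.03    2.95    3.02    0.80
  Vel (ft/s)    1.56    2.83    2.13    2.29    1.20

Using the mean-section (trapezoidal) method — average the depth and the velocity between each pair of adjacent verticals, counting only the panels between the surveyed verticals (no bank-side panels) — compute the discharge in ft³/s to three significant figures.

Panel 1-2: Δb = 5.2 ft, d̄ = (0.83+3.03)/2 = 1.93, v̄ = (1.56+2.83)/2 = 2.195 → q = 5.2×1.93×2.195 = 22.03 ft³/s
Panel 2-3: Δb = 2.2 ft, d̄ = (3.03+2.95)/2 = 2.99, v̄ = (2.83+2.13)/2 = 2.48 → q = 2.2×2.99×2.48 = 16.31 ft³/s
Panel 3-4: Δb = 2.1 ft, d̄ = (2.95+3.02)/2 = 2.985, v̄ = (2.13+2.29)/2 = 2.21 → q = 2.1×2.985×2.21 = 13.85 ft³/s
Panel 4-5: Δb = 5.3 ft, d̄ = (3.02+0.80)/2 = 1.91, v̄ = (2.29+1.20)/2 = 1.745 → q = 5.3×1.91×1.745 = 17.66 ft³/s
Q = Σ q = 69.86 ft³/s

69.9 ft³/s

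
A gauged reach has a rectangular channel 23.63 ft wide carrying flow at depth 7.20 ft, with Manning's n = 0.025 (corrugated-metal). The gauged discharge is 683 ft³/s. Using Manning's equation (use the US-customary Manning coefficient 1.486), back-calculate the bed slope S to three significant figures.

A = b·y = 23.63 × 7.20 = 170.1 ft²
P = b + 2y = 23.63 + 2×7.20 = 38.03 ft
R = A/P = 170.1/38.03 = 4.474 ft
S = (Q·n / (1.486·A·R^(2/3)))² = (683×0.025 / (1.486×170.1×2.715))² = 0.0006188

0.000619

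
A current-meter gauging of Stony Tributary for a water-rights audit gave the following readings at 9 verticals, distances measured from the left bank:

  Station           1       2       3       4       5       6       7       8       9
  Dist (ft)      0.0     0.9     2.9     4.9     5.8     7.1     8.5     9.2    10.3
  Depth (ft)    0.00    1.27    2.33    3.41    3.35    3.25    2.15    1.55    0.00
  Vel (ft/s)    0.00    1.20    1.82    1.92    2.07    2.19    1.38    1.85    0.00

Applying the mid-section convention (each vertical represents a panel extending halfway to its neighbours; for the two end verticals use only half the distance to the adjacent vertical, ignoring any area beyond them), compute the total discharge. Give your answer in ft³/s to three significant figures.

43.1 ft³/s

w_2 = (2.9 − 0.0)/2 = 1.45 ft; q_2 = 1.20 × 1.27 × 1.45 = 2.210 ft³/s
w_3 = (4.9 − 0.9)/2 = 2 ft; q_3 = 1.82 × 2.33 × 2 = 8.481 ft³/s
w_4 = (5.8 − 2.9)/2 = 1.45 ft; q_4 = 1.92 × 3.41 × 1.45 = 9.493 ft³/s
w_5 = (7.1 − 4.9)/2 = 1.1 ft; q_5 = 2.07 × 3.35 × 1.1 = 7.628 ft³/s
w_6 = (8.5 − 5.8)/2 = 1.35 ft; q_6 = 2.19 × 3.25 × 1.35 = 9.609 ft³/s
w_7 = (9.2 − 7.1)/2 = 1.05 ft; q_7 = 1.38 × 2.15 × 1.05 = 3.115 ft³/s
w_8 = (10.3 − 8.5)/2 = 0.9 ft; q_8 = 1.85 × 1.55 × 0.9 = 2.581 ft³/s
Stations 1, 9 contribute zero (depth or velocity is 0).
Q = Σ qᵢ = 43.12 ft³/s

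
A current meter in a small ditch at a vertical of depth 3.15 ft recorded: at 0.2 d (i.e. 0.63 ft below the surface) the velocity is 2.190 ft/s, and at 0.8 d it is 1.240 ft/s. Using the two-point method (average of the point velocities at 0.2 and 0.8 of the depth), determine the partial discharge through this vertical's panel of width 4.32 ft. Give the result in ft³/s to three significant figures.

23.3 ft³/s

v̄ = (2.190 + 1.240) / 2 = 1.715 ft/s
q = v̄ × d × w = 1.715 × 3.15 × 4.32 = 23.34 ft³/s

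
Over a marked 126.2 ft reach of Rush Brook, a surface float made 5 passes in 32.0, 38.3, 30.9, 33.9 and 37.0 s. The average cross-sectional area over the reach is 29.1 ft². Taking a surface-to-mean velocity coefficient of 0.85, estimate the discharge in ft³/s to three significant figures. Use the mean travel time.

t̄ = (32.0 + 38.3 + 30.9 + 33.9 + 37.0) / 5 = 34.42 s
v_surface = L / t̄ = 126.2 / 34.42 = 3.666 ft/s
v_mean = 0.85 × 3.666 = 3.117 ft/s
Q = A × v_mean = 29.1 × 3.117 = 90.69 ft³/s

90.7 ft³/s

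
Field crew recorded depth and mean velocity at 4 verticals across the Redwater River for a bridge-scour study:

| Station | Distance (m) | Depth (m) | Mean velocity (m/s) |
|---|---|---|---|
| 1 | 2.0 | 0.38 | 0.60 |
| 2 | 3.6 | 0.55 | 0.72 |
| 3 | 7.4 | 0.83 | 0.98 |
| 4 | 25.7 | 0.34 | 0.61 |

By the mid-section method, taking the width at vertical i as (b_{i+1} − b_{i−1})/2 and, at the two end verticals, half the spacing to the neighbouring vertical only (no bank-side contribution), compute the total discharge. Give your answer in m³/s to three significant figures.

w_1 = (3.6 − 2.0)/2 = 0.8 m; q_1 = 0.60 × 0.38 × 0.8 = 0.1824 m³/s
w_2 = (7.4 − 2.0)/2 = 2.7 m; q_2 = 0.72 × 0.55 × 2.7 = 1.069 m³/s
w_3 = (25.7 − 3.6)/2 = 11.05 m; q_3 = 0.98 × 0.83 × 11.05 = 8.988 m³/s
w_4 = (25.7 − 7.4)/2 = 9.15 m; q_4 = 0.61 × 0.34 × 9.15 = 1.898 m³/s
Q = Σ qᵢ = 12.14 m³/s

12.1 m³/s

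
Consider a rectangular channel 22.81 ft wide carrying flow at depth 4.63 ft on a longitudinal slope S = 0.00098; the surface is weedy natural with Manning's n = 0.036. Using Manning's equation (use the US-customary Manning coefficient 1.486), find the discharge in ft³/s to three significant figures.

302 ft³/s

A = b·y = 22.81 × 4.63 = 105.6 ft²
P = b + 2y = 22.81 + 2×4.63 = 32.07 ft
R = A/P = 105.6/32.07 = 3.293 ft
Q = (1.486/n)·A·R^(2/3)·S^(1/2) = (1.486/0.036) × 105.6 × 3.293^(2/3) × 0.00098^(1/2) = 302.1 ft³/s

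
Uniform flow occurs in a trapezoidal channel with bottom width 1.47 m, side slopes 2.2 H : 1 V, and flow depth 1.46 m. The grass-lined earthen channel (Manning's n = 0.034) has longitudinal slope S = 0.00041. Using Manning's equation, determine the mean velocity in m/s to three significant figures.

A = (b + z·y)·y = (1.47 + 2.2×1.46)×1.46 = 6.836 m²
P = b + 2y√(1+z²) = 1.47 + 2×1.46×√(1+2.2²) = 8.526 m
R = A/P = 6.836/8.526 = 0.8017 m
Q = (1/n)·A·R^(2/3)·S^(1/2) = (1/0.034) × 6.836 × 0.8017^(2/3) × 0.00041^(1/2) = 3.513 m³/s
V = Q/A = 3.513/6.836 = 0.5140 m/s

0.514 m/s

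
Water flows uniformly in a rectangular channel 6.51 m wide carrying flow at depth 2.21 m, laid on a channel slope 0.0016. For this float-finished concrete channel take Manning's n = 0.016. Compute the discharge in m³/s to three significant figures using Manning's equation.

43.2 m³/s

A = b·y = 6.51 × 2.21 = 14.39 m²
P = b + 2y = 6.51 + 2×2.21 = 10.93 m
R = A/P = 14.39/10.93 = 1.316 m
Q = (1/n)·A·R^(2/3)·S^(1/2) = (1/0.016) × 14.39 × 1.316^(2/3) × 0.0016^(1/2) = 43.20 m³/s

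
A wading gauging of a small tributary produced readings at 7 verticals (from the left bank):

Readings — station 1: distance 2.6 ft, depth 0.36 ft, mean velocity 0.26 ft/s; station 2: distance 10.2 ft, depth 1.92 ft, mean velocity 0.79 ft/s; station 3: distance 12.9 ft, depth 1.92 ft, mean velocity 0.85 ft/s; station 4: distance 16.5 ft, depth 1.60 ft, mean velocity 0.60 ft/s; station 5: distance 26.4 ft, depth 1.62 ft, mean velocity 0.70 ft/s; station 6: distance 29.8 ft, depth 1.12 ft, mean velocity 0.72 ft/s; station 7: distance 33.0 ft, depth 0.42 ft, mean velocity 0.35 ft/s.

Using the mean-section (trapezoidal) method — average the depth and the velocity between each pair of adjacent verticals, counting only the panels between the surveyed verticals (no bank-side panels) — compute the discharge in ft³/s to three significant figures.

28.4 ft³/s

Panel 1-2: Δb = 7.6 ft, d̄ = (0.36+1.92)/2 = 1.14, v̄ = (0.26+0.79)/2 = 0.525 → q = 7.6×1.14×0.525 = 4.549 ft³/s
Panel 2-3: Δb = 2.7 ft, d̄ = (1.92+1.92)/2 = 1.92, v̄ = (0.79+0.85)/2 = 0.82 → q = 2.7×1.92×0.82 = 4.251 ft³/s
Panel 3-4: Δb = 3.6 ft, d̄ = (1.92+1.60)/2 = 1.76, v̄ = (0.85+0.60)/2 = 0.725 → q = 3.6×1.76×0.725 = 4.594 ft³/s
Panel 4-5: Δb = 9.9 ft, d̄ = (1.60+1.62)/2 = 1.61, v̄ = (0.60+0.70)/2 = 0.65 → q = 9.9×1.61×0.65 = 10.36 ft³/s
Panel 5-6: Δb = 3.4 ft, d̄ = (1.62+1.12)/2 = 1.37, v̄ = (0.70+0.72)/2 = 0.71 → q = 3.4×1.37×0.71 = 3.307 ft³/s
Panel 6-7: Δb = 3.2 ft, d̄ = (1.12+0.42)/2 = 0.77, v̄ = (0.72+0.35)/2 = 0.535 → q = 3.2×0.77×0.535 = 1.318 ft³/s
Q = Σ q = 28.38 ft³/s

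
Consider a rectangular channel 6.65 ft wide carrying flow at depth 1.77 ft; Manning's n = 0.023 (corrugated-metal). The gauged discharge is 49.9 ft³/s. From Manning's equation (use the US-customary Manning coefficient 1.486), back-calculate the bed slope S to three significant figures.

A = b·y = 6.65 × 1.77 = 11.77 ft²
P = b + 2y = 6.65 + 2×1.77 = 10.19 ft
R = A/P = 11.77/10.19 = 1.155 ft
S = (Q·n / (1.486·A·R^(2/3)))² = (49.9×0.023 / (1.486×11.77×1.101))² = 0.003553

0.00355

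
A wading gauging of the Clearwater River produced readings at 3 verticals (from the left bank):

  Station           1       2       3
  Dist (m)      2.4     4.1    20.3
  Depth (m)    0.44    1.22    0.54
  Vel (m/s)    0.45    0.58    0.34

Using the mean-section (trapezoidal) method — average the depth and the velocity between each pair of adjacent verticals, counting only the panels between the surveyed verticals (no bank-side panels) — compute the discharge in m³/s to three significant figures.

Panel 1-2: Δb = 1.7 m, d̄ = (0.44+1.22)/2 = 0.83, v̄ = (0.45+0.58)/2 = 0.515 → q = 1.7×0.83×0.515 = 0.7267 m³/s
Panel 2-3: Δb = 16.2 m, d̄ = (1.22+0.54)/2 = 0.88, v̄ = (0.58+0.34)/2 = 0.46 → q = 16.2×0.88×0.46 = 6.558 m³/s
Q = Σ q = 7.284 m³/s

7.28 m³/s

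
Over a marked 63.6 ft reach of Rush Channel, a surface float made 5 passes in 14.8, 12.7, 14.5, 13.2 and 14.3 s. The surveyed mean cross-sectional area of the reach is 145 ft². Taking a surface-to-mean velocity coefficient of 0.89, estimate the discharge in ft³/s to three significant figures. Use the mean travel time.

590 ft³/s

t̄ = (14.8 + 12.7 + 14.5 + 13.2 + 14.3) / 5 = 13.9 s
v_surface = L / t̄ = 63.6 / 13.9 = 4.576 ft/s
v_mean = 0.89 × 4.576 = 4.072 ft/s
Q = A × v_mean = 145 × 4.072 = 590.5 ft³/s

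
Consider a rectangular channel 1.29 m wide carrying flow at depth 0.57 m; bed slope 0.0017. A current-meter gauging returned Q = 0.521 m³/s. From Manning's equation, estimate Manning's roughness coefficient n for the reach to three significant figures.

0.0262

A = b·y = 1.29 × 0.57 = 0.7353 m²
P = b + 2y = 1.29 + 2×0.57 = 2.430 m
R = A/P = 0.7353/2.430 = 0.3026 m
n = (1/Q)·A·R^(2/3)·S^(1/2) = (1/0.521) × 0.7353 × 0.4507 × 0.04123 = 0.02623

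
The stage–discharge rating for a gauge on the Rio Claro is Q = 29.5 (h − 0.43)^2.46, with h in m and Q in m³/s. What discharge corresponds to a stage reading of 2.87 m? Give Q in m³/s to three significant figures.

Q = 29.5 × (2.87 − 0.43)^2.46 = 29.5 × 2.44^2.46 = 264.7 m³/s

265 m³/s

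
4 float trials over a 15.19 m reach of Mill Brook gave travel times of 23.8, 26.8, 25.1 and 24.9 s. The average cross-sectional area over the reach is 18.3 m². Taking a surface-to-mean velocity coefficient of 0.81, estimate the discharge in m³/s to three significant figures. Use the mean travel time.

t̄ = (23.8 + 26.8 + 25.1 + 24.9) / 4 = 25.15 s
v_surface = L / t̄ = 15.19 / 25.15 = 0.6040 m/s
v_mean = 0.81 × 0.6040 = 0.4892 m/s
Q = A × v_mean = 18.3 × 0.4892 = 8.953 m³/s

8.95 m³/s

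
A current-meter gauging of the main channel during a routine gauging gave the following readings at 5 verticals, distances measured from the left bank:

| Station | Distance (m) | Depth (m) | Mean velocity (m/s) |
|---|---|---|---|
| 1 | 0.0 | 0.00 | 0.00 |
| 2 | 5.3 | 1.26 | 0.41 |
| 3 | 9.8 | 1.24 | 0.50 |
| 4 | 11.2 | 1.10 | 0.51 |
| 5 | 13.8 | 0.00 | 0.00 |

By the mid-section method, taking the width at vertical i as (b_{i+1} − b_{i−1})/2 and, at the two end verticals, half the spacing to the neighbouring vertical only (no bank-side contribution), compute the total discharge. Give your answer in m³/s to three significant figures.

w_2 = (9.8 − 0.0)/2 = 4.9 m; q_2 = 0.41 × 1.26 × 4.9 = 2.531 m³/s
w_3 = (11.2 − 5.3)/2 = 2.95 m; q_3 = 0.50 × 1.24 × 2.95 = 1.829 m³/s
w_4 = (13.8 − 9.8)/2 = 2 m; q_4 = 0.51 × 1.10 × 2 = 1.122 m³/s
Stations 1, 5 contribute zero (depth or velocity is 0).
Q = Σ qᵢ = 5.482 m³/s

5.48 m³/s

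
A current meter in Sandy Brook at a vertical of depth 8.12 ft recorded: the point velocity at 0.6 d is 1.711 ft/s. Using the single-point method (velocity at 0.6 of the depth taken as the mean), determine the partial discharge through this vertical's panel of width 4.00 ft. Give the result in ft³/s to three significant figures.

v̄ = v₀.₆ = 1.711 ft/s
q = v̄ × d × w = 1.711 × 8.12 × 4.00 = 55.57 ft³/s

55.6 ft³/s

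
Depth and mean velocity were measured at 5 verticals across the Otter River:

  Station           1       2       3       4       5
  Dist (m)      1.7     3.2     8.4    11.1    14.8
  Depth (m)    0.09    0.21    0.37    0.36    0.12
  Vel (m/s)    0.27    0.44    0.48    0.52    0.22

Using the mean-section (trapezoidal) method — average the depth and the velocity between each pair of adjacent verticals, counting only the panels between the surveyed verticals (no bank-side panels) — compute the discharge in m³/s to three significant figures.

Panel 1-2: Δb = 1.5 m, d̄ = (0.09+0.21)/2 = 0.15, v̄ = (0.27+0.44)/2 = 0.355 → q = 1.5×0.15×0.355 = 0.07988 m³/s
Panel 2-3: Δb = 5.2 m, d̄ = (0.21+0.37)/2 = 0.29, v̄ = (0.44+0.48)/2 = 0.46 → q = 5.2×0.29×0.46 = 0.6937 m³/s
Panel 3-4: Δb = 2.7 m, d̄ = (0.37+0.36)/2 = 0.365, v̄ = (0.48+0.52)/2 = 0.5 → q = 2.7×0.365×0.5 = 0.4928 m³/s
Panel 4-5: Δb = 3.7 m, d̄ = (0.36+0.12)/2 = 0.24, v̄ = (0.52+0.22)/2 = 0.37 → q = 3.7×0.24×0.37 = 0.3286 m³/s
Q = Σ q = 1.595 m³/s

1.59 m³/s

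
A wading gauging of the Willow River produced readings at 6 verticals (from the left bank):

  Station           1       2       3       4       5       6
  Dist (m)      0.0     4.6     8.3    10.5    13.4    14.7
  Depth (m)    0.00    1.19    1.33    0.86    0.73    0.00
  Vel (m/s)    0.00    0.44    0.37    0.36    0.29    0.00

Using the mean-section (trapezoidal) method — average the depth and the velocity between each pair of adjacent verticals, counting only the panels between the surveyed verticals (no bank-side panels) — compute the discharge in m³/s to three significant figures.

4.19 m³/s

Panel 1-2: Δb = 4.6 m, d̄ = (0.00+1.19)/2 = 0.595, v̄ = (0.00+0.44)/2 = 0.22 → q = 4.6×0.595×0.22 = 0.6021 m³/s
Panel 2-3: Δb = 3.7 m, d̄ = (1.19+1.33)/2 = 1.26, v̄ = (0.44+0.37)/2 = 0.405 → q = 3.7×1.26×0.405 = 1.888 m³/s
Panel 3-4: Δb = 2.2 m, d̄ = (1.33+0.86)/2 = 1.095, v̄ = (0.37+0.36)/2 = 0.365 → q = 2.2×1.095×0.365 = 0.8793 m³/s
Panel 4-5: Δb = 2.9 m, d̄ = (0.86+0.73)/2 = 0.795, v̄ = (0.36+0.29)/2 = 0.325 → q = 2.9×0.795×0.325 = 0.7493 m³/s
Panel 5-6: Δb = 1.3 m, d̄ = (0.73+0.00)/2 = 0.365, v̄ = (0.29+0.00)/2 = 0.145 → q = 1.3×0.365×0.145 = 0.06880 m³/s
Q = Σ q = 4.188 m³/s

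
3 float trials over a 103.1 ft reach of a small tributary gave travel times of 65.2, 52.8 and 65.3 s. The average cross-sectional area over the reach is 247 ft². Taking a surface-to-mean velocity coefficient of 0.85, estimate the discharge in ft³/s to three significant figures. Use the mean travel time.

t̄ = (65.2 + 52.8 + 65.3) / 3 = 61.1 s
v_surface = L / t̄ = 103.1 / 61.1 = 1.687 ft/s
v_mean = 0.85 × 1.687 = 1.434 ft/s
Q = A × v_mean = 247 × 1.434 = 354.3 ft³/s

354 ft³/s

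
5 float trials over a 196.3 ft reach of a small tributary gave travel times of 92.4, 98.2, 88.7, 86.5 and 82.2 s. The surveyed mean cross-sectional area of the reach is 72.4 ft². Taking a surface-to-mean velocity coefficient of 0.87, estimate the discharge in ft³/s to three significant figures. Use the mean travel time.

138 ft³/s

t̄ = (92.4 + 98.2 + 88.7 + 86.5 + 82.2) / 5 = 89.6 s
v_surface = L / t̄ = 196.3 / 89.6 = 2.191 ft/s
v_mean = 0.87 × 2.191 = 1.906 ft/s
Q = A × v_mean = 72.4 × 1.906 = 138.0 ft³/s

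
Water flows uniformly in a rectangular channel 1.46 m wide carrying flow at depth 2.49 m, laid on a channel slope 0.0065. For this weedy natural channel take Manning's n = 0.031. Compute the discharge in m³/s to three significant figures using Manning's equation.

A = b·y = 1.46 × 2.49 = 3.635 m²
P = b + 2y = 1.46 + 2×2.49 = 6.440 m
R = A/P = 3.635/6.440 = 0.5645 m
Q = (1/n)·A·R^(2/3)·S^(1/2) = (1/0.031) × 3.635 × 0.5645^(2/3) × 0.0065^(1/2) = 6.458 m³/s

6.46 m³/s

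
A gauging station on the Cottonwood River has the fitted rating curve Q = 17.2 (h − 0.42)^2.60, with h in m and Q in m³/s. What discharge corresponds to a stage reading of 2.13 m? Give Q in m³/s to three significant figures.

69.4 m³/s

Q = 17.2 × (2.13 − 0.42)^2.60 = 17.2 × 1.71^2.60 = 69.39 m³/s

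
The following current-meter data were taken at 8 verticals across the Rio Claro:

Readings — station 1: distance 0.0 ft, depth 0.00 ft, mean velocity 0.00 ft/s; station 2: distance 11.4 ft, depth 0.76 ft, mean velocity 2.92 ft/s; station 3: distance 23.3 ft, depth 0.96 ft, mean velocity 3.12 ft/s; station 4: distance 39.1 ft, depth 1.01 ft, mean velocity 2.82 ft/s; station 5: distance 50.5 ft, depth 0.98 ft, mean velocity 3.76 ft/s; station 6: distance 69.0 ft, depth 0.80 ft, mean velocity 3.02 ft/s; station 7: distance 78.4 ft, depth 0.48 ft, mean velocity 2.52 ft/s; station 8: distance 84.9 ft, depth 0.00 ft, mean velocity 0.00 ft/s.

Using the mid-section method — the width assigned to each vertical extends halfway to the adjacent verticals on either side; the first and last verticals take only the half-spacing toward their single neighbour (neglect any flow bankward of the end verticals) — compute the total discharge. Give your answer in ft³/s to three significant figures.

204 ft³/s

w_2 = (23.3 − 0.0)/2 = 11.65 ft; q_2 = 2.92 × 0.76 × 11.65 = 25.85 ft³/s
w_3 = (39.1 − 11.4)/2 = 13.85 ft; q_3 = 3.12 × 0.96 × 13.85 = 41.48 ft³/s
w_4 = (50.5 − 23.3)/2 = 13.6 ft; q_4 = 2.82 × 1.01 × 13.6 = 38.74 ft³/s
w_5 = (69.0 − 39.1)/2 = 14.95 ft; q_5 = 3.76 × 0.98 × 14.95 = 55.09 ft³/s
w_6 = (78.4 − 50.5)/2 = 13.95 ft; q_6 = 3.02 × 0.80 × 13.95 = 33.70 ft³/s
w_7 = (84.9 − 69.0)/2 = 7.95 ft; q_7 = 2.52 × 0.48 × 7.95 = 9.616 ft³/s
Stations 1, 8 contribute zero (depth or velocity is 0).
Q = Σ qᵢ = 204.5 ft³/s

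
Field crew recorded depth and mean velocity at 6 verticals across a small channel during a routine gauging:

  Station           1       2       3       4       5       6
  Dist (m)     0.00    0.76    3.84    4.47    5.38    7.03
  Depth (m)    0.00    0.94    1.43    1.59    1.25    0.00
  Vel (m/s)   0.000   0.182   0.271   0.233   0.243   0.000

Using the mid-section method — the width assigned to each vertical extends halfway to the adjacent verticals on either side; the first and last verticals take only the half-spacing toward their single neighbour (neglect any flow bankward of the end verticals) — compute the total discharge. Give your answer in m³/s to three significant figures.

1.72 m³/s

w_2 = (3.84 − 0.00)/2 = 1.92 m; q_2 = 0.182 × 0.94 × 1.92 = 0.3285 m³/s
w_3 = (4.47 − 0.76)/2 = 1.855 m; q_3 = 0.271 × 1.43 × 1.855 = 0.7189 m³/s
w_4 = (5.38 − 3.84)/2 = 0.77 m; q_4 = 0.233 × 1.59 × 0.77 = 0.2853 m³/s
w_5 = (7.03 − 4.47)/2 = 1.28 m; q_5 = 0.243 × 1.25 × 1.28 = 0.3888 m³/s
Stations 1, 6 contribute zero (depth or velocity is 0).
Q = Σ qᵢ = 1.721 m³/s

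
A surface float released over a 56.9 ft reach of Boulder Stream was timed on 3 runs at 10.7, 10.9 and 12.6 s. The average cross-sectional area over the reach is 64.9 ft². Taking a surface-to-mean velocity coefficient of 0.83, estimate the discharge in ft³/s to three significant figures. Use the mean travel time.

269 ft³/s

t̄ = (10.7 + 10.9 + 12.6) / 3 = 11.4 s
v_surface = L / t̄ = 56.9 / 11.4 = 4.991 ft/s
v_mean = 0.83 × 4.991 = 4.143 ft/s
Q = A × v_mean = 64.9 × 4.143 = 268.9 ft³/s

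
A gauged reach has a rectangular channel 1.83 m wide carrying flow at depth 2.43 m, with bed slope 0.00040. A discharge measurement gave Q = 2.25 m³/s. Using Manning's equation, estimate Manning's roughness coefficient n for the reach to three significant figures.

A = b·y = 1.83 × 2.43 = 4.447 m²
P = b + 2y = 1.83 + 2×2.43 = 6.690 m
R = A/P = 4.447/6.690 = 0.6647 m
n = (1/Q)·A·R^(2/3)·S^(1/2) = (1/2.25) × 4.447 × 0.7616 × 0.02000 = 0.03011

0.0301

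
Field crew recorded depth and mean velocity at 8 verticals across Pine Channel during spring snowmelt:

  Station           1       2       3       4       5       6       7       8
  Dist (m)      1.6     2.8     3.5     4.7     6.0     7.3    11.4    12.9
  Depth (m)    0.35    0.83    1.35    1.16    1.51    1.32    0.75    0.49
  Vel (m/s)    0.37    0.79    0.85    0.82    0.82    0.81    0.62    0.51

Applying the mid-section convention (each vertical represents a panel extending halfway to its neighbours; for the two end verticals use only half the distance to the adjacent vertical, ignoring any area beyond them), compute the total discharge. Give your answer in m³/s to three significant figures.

w_1 = (2.8 − 1.6)/2 = 0.6 m; q_1 = 0.37 × 0.35 × 0.6 = 0.07770 m³/s
w_2 = (3.5 − 1.6)/2 = 0.95 m; q_2 = 0.79 × 0.83 × 0.95 = 0.6229 m³/s
w_3 = (4.7 − 2.8)/2 = 0.95 m; q_3 = 0.85 × 1.35 × 0.95 = 1.090 m³/s
w_4 = (6.0 − 3.5)/2 = 1.25 m; q_4 = 0.82 × 1.16 × 1.25 = 1.189 m³/s
w_5 = (7.3 − 4.7)/2 = 1.3 m; q_5 = 0.82 × 1.51 × 1.3 = 1.610 m³/s
w_6 = (11.4 − 6.0)/2 = 2.7 m; q_6 = 0.81 × 1.32 × 2.7 = 2.887 m³/s
w_7 = (12.9 − 7.3)/2 = 2.8 m; q_7 = 0.62 × 0.75 × 2.8 = 1.302 m³/s
w_8 = (12.9 − 11.4)/2 = 0.75 m; q_8 = 0.51 × 0.49 × 0.75 = 0.1874 m³/s
Q = Σ qᵢ = 8.966 m³/s

8.97 m³/s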